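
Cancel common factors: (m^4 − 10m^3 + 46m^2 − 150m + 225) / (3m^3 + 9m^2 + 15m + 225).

Repeated division with remainder:
  m^4 − 10m^3 + 46m^2 − 150m + 225 = ((1/3)m − 13/3)(3m^3 + 9m^2 + 15m + 225) + (80m^2 − 160m + 1200)
  3m^3 + 9m^2 + 15m + 225 = ((3/80)m + 3/16)(80m^2 − 160m + 1200) + (0)
Last nonzero remainder: 80m^2 − 160m + 1200. Dividing through by 80 gives the monic gcd m^2 − 2m + 15.
Cancel m^2 − 2m + 15 from numerator and denominator to get the reduced form.

(m^2 − 8m + 15)/(3m + 15)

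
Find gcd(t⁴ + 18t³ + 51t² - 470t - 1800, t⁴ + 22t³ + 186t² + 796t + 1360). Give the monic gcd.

t² + 14t + 40

Euclidean algorithm in ℚ[t]:
  t⁴ + 18t³ + 51t² - 470t - 1800 = (t⁴ + 22t³ + 186t² + 796t + 1360) + (-4t³ - 135t² - 1266t - 3160)
  t⁴ + 22t³ + 186t² + 796t + 1360 = (-(1/4)t + 47/16)(-4t³ - 135t² - 1266t - 3160) + ((4257/16)t² + (29799/8)t + 21285/2)
  -4t³ - 135t² - 1266t - 3160 = (-(64/4257)t - 1264/4257)((4257/16)t² + (29799/8)t + 21285/2) + (0)
Last nonzero remainder: (4257/16)t² + (29799/8)t + 21285/2. Dividing through by 4257/16 gives the monic gcd t² + 14t + 40.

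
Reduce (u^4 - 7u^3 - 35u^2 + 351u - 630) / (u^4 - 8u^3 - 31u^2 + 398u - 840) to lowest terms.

(u - 3)/(u - 4)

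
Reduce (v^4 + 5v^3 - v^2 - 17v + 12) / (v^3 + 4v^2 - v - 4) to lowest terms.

(v^2 + 2v - 3)/(v + 1)

Repeated division with remainder:
  v^4 + 5v^3 - v^2 - 17v + 12 = (v + 1)(v^3 + 4v^2 - v - 4) + (-4v^2 - 12v + 16)
  v^3 + 4v^2 - v - 4 = (-(1/4)v - 1/4)(-4v^2 - 12v + 16) + (0)
Last nonzero remainder: -4v^2 - 12v + 16. Dividing through by -4 gives the monic gcd v^2 + 3v - 4.
Cancel v^2 + 3v - 4 from numerator and denominator to get the reduced form.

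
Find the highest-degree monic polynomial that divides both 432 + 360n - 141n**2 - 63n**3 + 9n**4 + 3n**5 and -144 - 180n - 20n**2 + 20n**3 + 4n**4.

Repeated division with remainder:
  3n**5 + 9n**4 - 63n**3 - 141n**2 + 360n + 432 = ((3/4)n - 3/2)(4n**4 + 20n**3 - 20n**2 - 180n - 144) + (-18n**3 - 36n**2 + 198n + 216)
  4n**4 + 20n**3 - 20n**2 - 180n - 144 = (-(2/9)n - 2/3)(-18n**3 - 36n**2 + 198n + 216) + (0)
Last nonzero remainder: -18n**3 - 36n**2 + 198n + 216. Dividing through by -18 gives the monic gcd n**3 + 2n**2 - 11n - 12.

-12 - 11n + 2n**2 + n**3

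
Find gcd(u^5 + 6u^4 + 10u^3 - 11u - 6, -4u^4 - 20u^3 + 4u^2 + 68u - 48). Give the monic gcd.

u^2 + 2u - 3

Apply the Euclidean algorithm:
  u^5 + 6u^4 + 10u^3 - 11u - 6 = (-(1/4)u - 1/4)(-4u^4 - 20u^3 + 4u^2 + 68u - 48) + (6u^3 + 18u^2 - 6u - 18)
  -4u^4 - 20u^3 + 4u^2 + 68u - 48 = (-(2/3)u - 4/3)(6u^3 + 18u^2 - 6u - 18) + (24u^2 + 48u - 72)
  6u^3 + 18u^2 - 6u - 18 = ((1/4)u + 1/4)(24u^2 + 48u - 72) + (0)
Last nonzero remainder: 24u^2 + 48u - 72. Dividing through by 24 gives the monic gcd u^2 + 2u - 3.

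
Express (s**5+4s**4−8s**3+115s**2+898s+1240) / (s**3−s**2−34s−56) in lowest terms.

(s**3−2s**2−4s+155)/(s−7)

Repeated division with remainder:
  s**5+4s**4−8s**3+115s**2+898s+1240 = (s**2+5s+31)(s**3−s**2−34s−56) + (372s**2+2232s+2976)
  s**3−s**2−34s−56 = ((1/372)s−7/372)(372s**2+2232s+2976) + (0)
Last nonzero remainder: 372s**2+2232s+2976. Dividing through by 372 gives the monic gcd s**2+6s+8.
Cancel s**2+6s+8 from numerator and denominator to get the reduced form.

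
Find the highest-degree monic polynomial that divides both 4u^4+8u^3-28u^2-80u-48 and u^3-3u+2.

u+2

Repeated division with remainder:
  4u^4+8u^3-28u^2-80u-48 = (4u+8)(u^3-3u+2) + (-16u^2-64u-64)
  u^3-3u+2 = (-(1/16)u+1/4)(-16u^2-64u-64) + (9u+18)
  -16u^2-64u-64 = (-(16/9)u-32/9)(9u+18) + (0)
Last nonzero remainder: 9u+18. Dividing through by 9 gives the monic gcd u+2.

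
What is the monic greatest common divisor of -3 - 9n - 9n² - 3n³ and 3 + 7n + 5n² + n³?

Apply the Euclidean algorithm:
  -3n³ - 9n² - 9n - 3 = (-3)(n³ + 5n² + 7n + 3) + (6n² + 12n + 6)
  n³ + 5n² + 7n + 3 = ((1/6)n + 1/2)(6n² + 12n + 6) + (0)
Last nonzero remainder: 6n² + 12n + 6. Dividing through by 6 gives the monic gcd n² + 2n + 1.

1 + 2n + n²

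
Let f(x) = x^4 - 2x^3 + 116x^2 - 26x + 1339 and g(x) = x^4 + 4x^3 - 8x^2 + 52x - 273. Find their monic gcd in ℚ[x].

By polynomial division,
  x^4 - 2x^3 + 116x^2 - 26x + 1339 = (x^4 + 4x^3 - 8x^2 + 52x - 273) + (-6x^3 + 124x^2 - 78x + 1612)
  x^4 + 4x^3 - 8x^2 + 52x - 273 = (-(1/6)x - 37/9)(-6x^3 + 124x^2 - 78x + 1612) + ((4399/9)x^2 + 57187/9)
  -6x^3 + 124x^2 - 78x + 1612 = (-(54/4399)x + 1116/4399)((4399/9)x^2 + 57187/9) + (0)
Last nonzero remainder: (4399/9)x^2 + 57187/9. Dividing through by 4399/9 gives the monic gcd x^2 + 13.

x^2 + 13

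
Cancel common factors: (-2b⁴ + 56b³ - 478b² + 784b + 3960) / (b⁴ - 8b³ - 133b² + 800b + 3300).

Apply the Euclidean algorithm:
  -2b⁴ + 56b³ - 478b² + 784b + 3960 = (-2)(b⁴ - 8b³ - 133b² + 800b + 3300) + (40b³ - 744b² + 2384b + 10560)
  b⁴ - 8b³ - 133b² + 800b + 3300 = ((1/40)b + 53/200)(40b³ - 744b² + 2384b + 10560) + ((114/25)b² - (2394/25)b + 2508/5)
  40b³ - 744b² + 2384b + 10560 = ((500/57)b + 400/19)((114/25)b² - (2394/25)b + 2508/5) + (0)
Last nonzero remainder: (114/25)b² - (2394/25)b + 2508/5. Dividing through by 114/25 gives the monic gcd b² - 21b + 110.
Cancel b² - 21b + 110 from numerator and denominator to get the reduced form.

(-2b² + 14b + 36)/(b² + 13b + 30)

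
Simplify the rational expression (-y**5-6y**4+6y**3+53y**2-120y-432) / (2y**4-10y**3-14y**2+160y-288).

(-y**2-7y-12)/(2y-8)

Repeated division with remainder:
  -y**5-6y**4+6y**3+53y**2-120y-432 = (-(1/2)y-11/2)(2y**4-10y**3-14y**2+160y-288) + (-56y**3+56y**2+616y-2016)
  2y**4-10y**3-14y**2+160y-288 = (-(1/28)y+1/7)(-56y**3+56y**2+616y-2016) + (0)
Last nonzero remainder: -56y**3+56y**2+616y-2016. Dividing through by -56 gives the monic gcd y**3-y**2-11y+36.
Cancel y**3-y**2-11y+36 from numerator and denominator to get the reduced form.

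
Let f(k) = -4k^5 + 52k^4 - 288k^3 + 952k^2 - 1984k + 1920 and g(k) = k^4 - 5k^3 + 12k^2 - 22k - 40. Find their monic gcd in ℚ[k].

k^3 - 6k^2 + 18k - 40

Repeated division with remainder:
  -4k^5 + 52k^4 - 288k^3 + 952k^2 - 1984k + 1920 = (-4k + 32)(k^4 - 5k^3 + 12k^2 - 22k - 40) + (-80k^3 + 480k^2 - 1440k + 3200)
  k^4 - 5k^3 + 12k^2 - 22k - 40 = (-(1/80)k - 1/80)(-80k^3 + 480k^2 - 1440k + 3200) + (0)
Last nonzero remainder: -80k^3 + 480k^2 - 1440k + 3200. Dividing through by -80 gives the monic gcd k^3 - 6k^2 + 18k - 40.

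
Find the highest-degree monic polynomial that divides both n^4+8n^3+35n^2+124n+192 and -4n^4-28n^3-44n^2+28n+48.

Apply the Euclidean algorithm:
  n^4+8n^3+35n^2+124n+192 = (-1/4)(-4n^4-28n^3-44n^2+28n+48) + (n^3+24n^2+131n+204)
  -4n^4-28n^3-44n^2+28n+48 = (-4n+68)(n^3+24n^2+131n+204) + (-1152n^2-8064n-13824)
  n^3+24n^2+131n+204 = (-(1/1152)n-17/1152)(-1152n^2-8064n-13824) + (0)
Last nonzero remainder: -1152n^2-8064n-13824. Dividing through by -1152 gives the monic gcd n^2+7n+12.

n^2+7n+12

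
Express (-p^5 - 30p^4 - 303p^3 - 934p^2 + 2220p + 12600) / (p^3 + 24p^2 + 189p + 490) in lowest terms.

(-p^3 - 13p^2 - 12p + 180)/(p + 7)

Repeated division with remainder:
  -p^5 - 30p^4 - 303p^3 - 934p^2 + 2220p + 12600 = (-p^2 - 6p + 30)(p^3 + 24p^2 + 189p + 490) + (-30p^2 - 510p - 2100)
  p^3 + 24p^2 + 189p + 490 = (-(1/30)p - 7/30)(-30p^2 - 510p - 2100) + (0)
Last nonzero remainder: -30p^2 - 510p - 2100. Dividing through by -30 gives the monic gcd p^2 + 17p + 70.
Cancel p^2 + 17p + 70 from numerator and denominator to get the reduced form.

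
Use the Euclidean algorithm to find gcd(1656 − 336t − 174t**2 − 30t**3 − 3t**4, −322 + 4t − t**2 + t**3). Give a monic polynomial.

By polynomial division,
  −3t**4 − 30t**3 − 174t**2 − 336t + 1656 = (−3t − 33)(t**3 − t**2 + 4t − 322) + (−195t**2 − 1170t − 8970)
  t**3 − t**2 + 4t − 322 = (−(1/195)t + 7/195)(−195t**2 − 1170t − 8970) + (0)
Last nonzero remainder: −195t**2 − 1170t − 8970. Dividing through by −195 gives the monic gcd t**2 + 6t + 46.

46 + 6t + t**2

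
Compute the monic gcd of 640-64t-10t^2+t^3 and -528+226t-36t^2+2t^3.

-8+t

Euclidean algorithm in ℚ[t]:
  t^3-10t^2-64t+640 = (1/2)(2t^3-36t^2+226t-528) + (8t^2-177t+904)
  2t^3-36t^2+226t-528 = ((1/4)t+33/32)(8t^2-177t+904) + ((5841/32)t-5841/4)
  8t^2-177t+904 = ((256/5841)t-3616/5841)((5841/32)t-5841/4) + (0)
Last nonzero remainder: (5841/32)t-5841/4. Dividing through by 5841/32 gives the monic gcd t-8.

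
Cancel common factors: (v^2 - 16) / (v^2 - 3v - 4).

Euclidean algorithm in ℚ[v]:
  v^2 - 16 = (v^2 - 3v - 4) + (3v - 12)
  v^2 - 3v - 4 = ((1/3)v + 1/3)(3v - 12) + (0)
Last nonzero remainder: 3v - 12. Dividing through by 3 gives the monic gcd v - 4.
Cancel v - 4 from numerator and denominator to get the reduced form.

(v + 4)/(v + 1)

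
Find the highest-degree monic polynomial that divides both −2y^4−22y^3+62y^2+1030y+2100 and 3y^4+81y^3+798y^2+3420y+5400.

Apply the Euclidean algorithm:
  −2y^4−22y^3+62y^2+1030y+2100 = (−2/3)(3y^4+81y^3+798y^2+3420y+5400) + (32y^3+594y^2+3310y+5700)
  3y^4+81y^3+798y^2+3420y+5400 = ((3/32)y+405/512)(32y^3+594y^2+3310y+5700) + ((4563/256)y^2+(68445/256)y+114075/128)
  32y^3+594y^2+3310y+5700 = ((8192/4563)y+9728/1521)((4563/256)y^2+(68445/256)y+114075/128) + (0)
Last nonzero remainder: (4563/256)y^2+(68445/256)y+114075/128. Dividing through by 4563/256 gives the monic gcd y^2+15y+50.

y^2+15y+50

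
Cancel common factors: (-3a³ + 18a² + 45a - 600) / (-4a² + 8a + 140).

(3a² - 33a + 120)/(4a - 28)

Euclidean algorithm in ℚ[a]:
  -3a³ + 18a² + 45a - 600 = ((3/4)a - 3)(-4a² + 8a + 140) + (-36a - 180)
  -4a² + 8a + 140 = ((1/9)a - 7/9)(-36a - 180) + (0)
Last nonzero remainder: -36a - 180. Dividing through by -36 gives the monic gcd a + 5.
Cancel a + 5 from numerator and denominator to get the reduced form.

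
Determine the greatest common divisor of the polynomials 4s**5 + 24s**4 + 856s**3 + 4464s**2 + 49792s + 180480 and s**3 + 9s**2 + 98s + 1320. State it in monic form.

s**2 − 2s + 120

Euclidean algorithm in ℚ[s]:
  4s**5 + 24s**4 + 856s**3 + 4464s**2 + 49792s + 180480 = (4s**2 − 12s + 572)(s**3 + 9s**2 + 98s + 1320) + (−4788s**2 + 9576s − 574560)
  s**3 + 9s**2 + 98s + 1320 = (−(1/4788)s − 11/4788)(−4788s**2 + 9576s − 574560) + (0)
Last nonzero remainder: −4788s**2 + 9576s − 574560. Dividing through by −4788 gives the monic gcd s**2 − 2s + 120.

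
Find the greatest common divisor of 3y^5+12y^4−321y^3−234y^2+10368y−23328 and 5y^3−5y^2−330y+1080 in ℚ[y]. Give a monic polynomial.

Apply the Euclidean algorithm:
  3y^5+12y^4−321y^3−234y^2+10368y−23328 = ((3/5)y^2+3y−108/5)(5y^3−5y^2−330y+1080) + (0)
Last nonzero remainder: 5y^3−5y^2−330y+1080. Dividing through by 5 gives the monic gcd y^3−y^2−66y+216.

y^3−y^2−66y+216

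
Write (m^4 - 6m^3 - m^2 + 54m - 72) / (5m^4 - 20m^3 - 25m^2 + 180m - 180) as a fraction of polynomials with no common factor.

Euclidean algorithm in ℚ[m]:
  m^4 - 6m^3 - m^2 + 54m - 72 = (1/5)(5m^4 - 20m^3 - 25m^2 + 180m - 180) + (-2m^3 + 4m^2 + 18m - 36)
  5m^4 - 20m^3 - 25m^2 + 180m - 180 = (-(5/2)m + 5)(-2m^3 + 4m^2 + 18m - 36) + (0)
Last nonzero remainder: -2m^3 + 4m^2 + 18m - 36. Dividing through by -2 gives the monic gcd m^3 - 2m^2 - 9m + 18.
Cancel m^3 - 2m^2 - 9m + 18 from numerator and denominator to get the reduced form.

(m - 4)/(5m - 10)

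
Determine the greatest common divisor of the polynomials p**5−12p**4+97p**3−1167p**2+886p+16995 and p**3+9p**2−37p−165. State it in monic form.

By polynomial division,
  p**5−12p**4+97p**3−1167p**2+886p+16995 = (p**2−21p+323)(p**3+9p**2−37p−165) + (−4686p**2+9372p+70290)
  p**3+9p**2−37p−165 = (−(1/4686)p−1/426)(−4686p**2+9372p+70290) + (0)
Last nonzero remainder: −4686p**2+9372p+70290. Dividing through by −4686 gives the monic gcd p**2−2p−15.

p**2−2p−15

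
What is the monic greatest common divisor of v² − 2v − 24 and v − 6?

v − 6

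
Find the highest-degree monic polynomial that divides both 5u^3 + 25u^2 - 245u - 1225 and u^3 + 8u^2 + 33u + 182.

By polynomial division,
  5u^3 + 25u^2 - 245u - 1225 = (5)(u^3 + 8u^2 + 33u + 182) + (-15u^2 - 410u - 2135)
  u^3 + 8u^2 + 33u + 182 = (-(1/15)u + 58/45)(-15u^2 - 410u - 2135) + ((3772/9)u + 26404/9)
  -15u^2 - 410u - 2135 = (-(135/3772)u - 2745/3772)((3772/9)u + 26404/9) + (0)
Last nonzero remainder: (3772/9)u + 26404/9. Dividing through by 3772/9 gives the monic gcd u + 7.

u + 7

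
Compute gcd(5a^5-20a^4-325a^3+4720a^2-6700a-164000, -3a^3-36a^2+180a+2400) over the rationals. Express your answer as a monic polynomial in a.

a^2+2a-80

Apply the Euclidean algorithm:
  5a^5-20a^4-325a^3+4720a^2-6700a-164000 = (-(5/3)a^2+(80/3)a-935/3)(-3a^3-36a^2+180a+2400) + (-7300a^2-14600a+584000)
  -3a^3-36a^2+180a+2400 = ((3/7300)a+3/730)(-7300a^2-14600a+584000) + (0)
Last nonzero remainder: -7300a^2-14600a+584000. Dividing through by -7300 gives the monic gcd a^2+2a-80.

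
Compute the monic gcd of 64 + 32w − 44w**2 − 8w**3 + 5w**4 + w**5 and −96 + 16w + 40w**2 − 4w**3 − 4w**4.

4 − 4w + w**2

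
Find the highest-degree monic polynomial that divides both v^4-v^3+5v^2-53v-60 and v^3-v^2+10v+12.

v+1

Repeated division with remainder:
  v^4-v^3+5v^2-53v-60 = (v)(v^3-v^2+10v+12) + (-5v^2-65v-60)
  v^3-v^2+10v+12 = (-(1/5)v+14/5)(-5v^2-65v-60) + (180v+180)
  -5v^2-65v-60 = (-(1/36)v-1/3)(180v+180) + (0)
Last nonzero remainder: 180v+180. Dividing through by 180 gives the monic gcd v+1.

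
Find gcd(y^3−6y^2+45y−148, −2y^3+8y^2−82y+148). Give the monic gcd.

y^2−2y+37

Euclidean algorithm in ℚ[y]:
  y^3−6y^2+45y−148 = (−1/2)(−2y^3+8y^2−82y+148) + (−2y^2+4y−74)
  −2y^3+8y^2−82y+148 = (y−2)(−2y^2+4y−74) + (0)
Last nonzero remainder: −2y^2+4y−74. Dividing through by −2 gives the monic gcd y^2−2y+37.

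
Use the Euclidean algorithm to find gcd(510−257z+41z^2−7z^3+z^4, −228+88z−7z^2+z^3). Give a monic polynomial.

−3+z

By polynomial division,
  z^4−7z^3+41z^2−257z+510 = (z)(z^3−7z^2+88z−228) + (−47z^2−29z+510)
  z^3−7z^2+88z−228 = (−(1/47)z+358/2209)(−47z^2−29z+510) + ((228744/2209)z−686232/2209)
  −47z^2−29z+510 = (−(103823/228744)z−187765/114372)((228744/2209)z−686232/2209) + (0)
Last nonzero remainder: (228744/2209)z−686232/2209. Dividing through by 228744/2209 gives the monic gcd z−3.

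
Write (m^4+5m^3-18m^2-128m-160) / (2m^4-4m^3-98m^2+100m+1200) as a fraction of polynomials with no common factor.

Repeated division with remainder:
  m^4+5m^3-18m^2-128m-160 = (1/2)(2m^4-4m^3-98m^2+100m+1200) + (7m^3+31m^2-178m-760)
  2m^4-4m^3-98m^2+100m+1200 = ((2/7)m-90/49)(7m^3+31m^2-178m-760) + ((480/49)m^2-(480/49)m-9600/49)
  7m^3+31m^2-178m-760 = ((343/480)m+931/240)((480/49)m^2-(480/49)m-9600/49) + (0)
Last nonzero remainder: (480/49)m^2-(480/49)m-9600/49. Dividing through by 480/49 gives the monic gcd m^2-m-20.
Cancel m^2-m-20 from numerator and denominator to get the reduced form.

(m^2+6m+8)/(2m^2-2m-60)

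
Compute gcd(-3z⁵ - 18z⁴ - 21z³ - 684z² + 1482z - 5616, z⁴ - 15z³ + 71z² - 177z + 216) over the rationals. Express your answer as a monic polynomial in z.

z² - 3z + 8

Repeated division with remainder:
  -3z⁵ - 18z⁴ - 21z³ - 684z² + 1482z - 5616 = (-3z - 63)(z⁴ - 15z³ + 71z² - 177z + 216) + (-753z³ + 3258z² - 9021z + 7992)
  z⁴ - 15z³ + 71z² - 177z + 216 = (-(1/753)z + 893/63001)(-753z³ + 3258z² - 9021z + 7992) + ((808920/63001)z² - (2426760/63001)z + 6471360/63001)
  -753z³ + 3258z² - 9021z + 7992 = (-(15813251/269640)z + 2331037/29960)((808920/63001)z² - (2426760/63001)z + 6471360/63001) + (0)
Last nonzero remainder: (808920/63001)z² - (2426760/63001)z + 6471360/63001. Dividing through by 808920/63001 gives the monic gcd z² - 3z + 8.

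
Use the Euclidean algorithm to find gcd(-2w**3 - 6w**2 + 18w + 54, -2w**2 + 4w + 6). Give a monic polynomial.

By polynomial division,
  -2w**3 - 6w**2 + 18w + 54 = (w + 5)(-2w**2 + 4w + 6) + (-8w + 24)
  -2w**2 + 4w + 6 = ((1/4)w + 1/4)(-8w + 24) + (0)
Last nonzero remainder: -8w + 24. Dividing through by -8 gives the monic gcd w - 3.

w - 3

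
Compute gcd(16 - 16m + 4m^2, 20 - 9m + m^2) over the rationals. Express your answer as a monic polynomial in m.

1

Apply the Euclidean algorithm:
  4m^2 - 16m + 16 = (4)(m^2 - 9m + 20) + (20m - 64)
  m^2 - 9m + 20 = ((1/20)m - 29/100)(20m - 64) + (36/25)
  20m - 64 = ((125/9)m - 400/9)(36/25) + (0)
The last nonzero remainder is the constant 36/25, so the polynomials are coprime and gcd = 1.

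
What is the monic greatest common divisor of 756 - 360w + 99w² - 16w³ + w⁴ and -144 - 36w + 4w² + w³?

-6 + w

Repeated division with remainder:
  w⁴ - 16w³ + 99w² - 360w + 756 = (w - 20)(w³ + 4w² - 36w - 144) + (215w² - 936w - 2124)
  w³ + 4w² - 36w - 144 = ((1/215)w + 1796/46225)(215w² - 936w - 2124) + ((473616/46225)w - 2841696/46225)
  215w² - 936w - 2124 = ((9938375/473616)w + 2727275/78936)((473616/46225)w - 2841696/46225) + (0)
Last nonzero remainder: (473616/46225)w - 2841696/46225. Dividing through by 473616/46225 gives the monic gcd w - 6.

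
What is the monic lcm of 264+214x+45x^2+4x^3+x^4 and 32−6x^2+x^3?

By polynomial division,
  x^4+4x^3+45x^2+214x+264 = (x+10)(x^3−6x^2+32) + (105x^2+182x−56)
  x^3−6x^2+32 = ((1/105)x−116/1575)(105x^2+182x−56) + ((3136/225)x+6272/225)
  105x^2+182x−56 = ((3375/448)x−225/112)((3136/225)x+6272/225) + (0)
Last nonzero remainder: (3136/225)x+6272/225. Dividing through by 3136/225 gives the monic gcd x+2.
Then lcm(f, g) = f·g / gcd(f, g); expanding and making the result monic gives the answer.

4224+1312x−728x^2−82x^3+29x^4−4x^5+x^6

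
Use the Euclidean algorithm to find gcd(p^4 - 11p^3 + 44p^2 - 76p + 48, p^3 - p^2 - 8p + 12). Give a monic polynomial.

Apply the Euclidean algorithm:
  p^4 - 11p^3 + 44p^2 - 76p + 48 = (p - 10)(p^3 - p^2 - 8p + 12) + (42p^2 - 168p + 168)
  p^3 - p^2 - 8p + 12 = ((1/42)p + 1/14)(42p^2 - 168p + 168) + (0)
Last nonzero remainder: 42p^2 - 168p + 168. Dividing through by 42 gives the monic gcd p^2 - 4p + 4.

p^2 - 4p + 4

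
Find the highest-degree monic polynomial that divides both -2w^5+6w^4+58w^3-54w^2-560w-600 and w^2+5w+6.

w^2+5w+6

By polynomial division,
  -2w^5+6w^4+58w^3-54w^2-560w-600 = (-2w^3+16w^2-10w-100)(w^2+5w+6) + (0)
The last nonzero remainder w^2+5w+6 is already monic.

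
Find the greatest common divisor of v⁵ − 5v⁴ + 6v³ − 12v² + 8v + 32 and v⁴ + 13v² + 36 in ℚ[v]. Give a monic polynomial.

v² + 4

Repeated division with remainder:
  v⁵ − 5v⁴ + 6v³ − 12v² + 8v + 32 = (v − 5)(v⁴ + 13v² + 36) + (−7v³ + 53v² − 28v + 212)
  v⁴ + 13v² + 36 = (−(1/7)v − 53/49)(−7v³ + 53v² − 28v + 212) + ((3250/49)v² + 13000/49)
  −7v³ + 53v² − 28v + 212 = (−(343/3250)v + 2597/3250)((3250/49)v² + 13000/49) + (0)
Last nonzero remainder: (3250/49)v² + 13000/49. Dividing through by 3250/49 gives the monic gcd v² + 4.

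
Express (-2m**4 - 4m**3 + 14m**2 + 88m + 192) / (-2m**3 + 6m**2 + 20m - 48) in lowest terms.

(m**2 + 3m + 8)/(m - 2)

Apply the Euclidean algorithm:
  -2m**4 - 4m**3 + 14m**2 + 88m + 192 = (m + 5)(-2m**3 + 6m**2 + 20m - 48) + (-36m**2 + 36m + 432)
  -2m**3 + 6m**2 + 20m - 48 = ((1/18)m - 1/9)(-36m**2 + 36m + 432) + (0)
Last nonzero remainder: -36m**2 + 36m + 432. Dividing through by -36 gives the monic gcd m**2 - m - 12.
Cancel m**2 - m - 12 from numerator and denominator to get the reduced form.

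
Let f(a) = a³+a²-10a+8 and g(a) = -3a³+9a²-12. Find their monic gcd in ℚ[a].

Euclidean algorithm in ℚ[a]:
  a³+a²-10a+8 = (-1/3)(-3a³+9a²-12) + (4a²-10a+4)
  -3a³+9a²-12 = (-(3/4)a+3/8)(4a²-10a+4) + ((27/4)a-27/2)
  4a²-10a+4 = ((16/27)a-8/27)((27/4)a-27/2) + (0)
Last nonzero remainder: (27/4)a-27/2. Dividing through by 27/4 gives the monic gcd a-2.

a-2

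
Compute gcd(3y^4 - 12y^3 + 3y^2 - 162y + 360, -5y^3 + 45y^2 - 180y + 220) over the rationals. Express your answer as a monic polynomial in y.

Repeated division with remainder:
  3y^4 - 12y^3 + 3y^2 - 162y + 360 = (-(3/5)y - 3)(-5y^3 + 45y^2 - 180y + 220) + (30y^2 - 570y + 1020)
  -5y^3 + 45y^2 - 180y + 220 = (-(1/6)y - 5/3)(30y^2 - 570y + 1020) + (-960y + 1920)
  30y^2 - 570y + 1020 = (-(1/32)y + 17/32)(-960y + 1920) + (0)
Last nonzero remainder: -960y + 1920. Dividing through by -960 gives the monic gcd y - 2.

y - 2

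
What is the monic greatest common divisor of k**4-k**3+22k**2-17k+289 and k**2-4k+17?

k**2-4k+17

Repeated division with remainder:
  k**4-k**3+22k**2-17k+289 = (k**2+3k+17)(k**2-4k+17) + (0)
The last nonzero remainder k**2-4k+17 is already monic.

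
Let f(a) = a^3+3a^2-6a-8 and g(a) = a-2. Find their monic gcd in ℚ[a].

a-2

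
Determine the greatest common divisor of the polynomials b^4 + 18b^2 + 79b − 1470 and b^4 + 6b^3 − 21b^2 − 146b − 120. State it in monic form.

Repeated division with remainder:
  b^4 + 18b^2 + 79b − 1470 = (b^4 + 6b^3 − 21b^2 − 146b − 120) + (−6b^3 + 39b^2 + 225b − 1350)
  b^4 + 6b^3 − 21b^2 − 146b − 120 = (−(1/6)b − 25/12)(−6b^3 + 39b^2 + 225b − 1350) + ((391/4)b^2 + (391/4)b − 5865/2)
  −6b^3 + 39b^2 + 225b − 1350 = (−(24/391)b + 180/391)((391/4)b^2 + (391/4)b − 5865/2) + (0)
Last nonzero remainder: (391/4)b^2 + (391/4)b − 5865/2. Dividing through by 391/4 gives the monic gcd b^2 + b − 30.

b^2 + b − 30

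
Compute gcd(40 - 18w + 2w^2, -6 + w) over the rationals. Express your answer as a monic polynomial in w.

Repeated division with remainder:
  2w^2 - 18w + 40 = (2w - 6)(w - 6) + (4)
  w - 6 = ((1/4)w - 3/2)(4) + (0)
The last nonzero remainder is the constant 4, so the polynomials are coprime and gcd = 1.

1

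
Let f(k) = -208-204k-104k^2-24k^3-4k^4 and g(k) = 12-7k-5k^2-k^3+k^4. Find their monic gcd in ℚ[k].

Euclidean algorithm in ℚ[k]:
  -4k^4-24k^3-104k^2-204k-208 = (-4)(k^4-k^3-5k^2-7k+12) + (-28k^3-124k^2-232k-160)
  k^4-k^3-5k^2-7k+12 = (-(1/28)k+19/98)(-28k^3-124k^2-232k-160) + ((527/49)k^2+(1581/49)k+2108/49)
  -28k^3-124k^2-232k-160 = (-(1372/527)k-1960/527)((527/49)k^2+(1581/49)k+2108/49) + (0)
Last nonzero remainder: (527/49)k^2+(1581/49)k+2108/49. Dividing through by 527/49 gives the monic gcd k^2+3k+4.

4+3k+k^2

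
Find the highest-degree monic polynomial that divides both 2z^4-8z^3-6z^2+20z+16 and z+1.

z+1

Euclidean algorithm in ℚ[z]:
  2z^4-8z^3-6z^2+20z+16 = (2z^3-10z^2+4z+16)(z+1) + (0)
The last nonzero remainder z+1 is already monic.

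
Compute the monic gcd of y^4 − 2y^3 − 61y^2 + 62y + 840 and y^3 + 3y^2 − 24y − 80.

Repeated division with remainder:
  y^4 − 2y^3 − 61y^2 + 62y + 840 = (y − 5)(y^3 + 3y^2 − 24y − 80) + (−22y^2 + 22y + 440)
  y^3 + 3y^2 − 24y − 80 = (−(1/22)y − 2/11)(−22y^2 + 22y + 440) + (0)
Last nonzero remainder: −22y^2 + 22y + 440. Dividing through by −22 gives the monic gcd y^2 − y − 20.

y^2 − y − 20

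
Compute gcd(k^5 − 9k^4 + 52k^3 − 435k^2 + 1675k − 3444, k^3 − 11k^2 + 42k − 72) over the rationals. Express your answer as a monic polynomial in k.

Apply the Euclidean algorithm:
  k^5 − 9k^4 + 52k^3 − 435k^2 + 1675k − 3444 = (k^2 + 2k + 32)(k^3 − 11k^2 + 42k − 72) + (−95k^2 + 475k − 1140)
  k^3 − 11k^2 + 42k − 72 = (−(1/95)k + 6/95)(−95k^2 + 475k − 1140) + (0)
Last nonzero remainder: −95k^2 + 475k − 1140. Dividing through by −95 gives the monic gcd k^2 − 5k + 12.

k^2 − 5k + 12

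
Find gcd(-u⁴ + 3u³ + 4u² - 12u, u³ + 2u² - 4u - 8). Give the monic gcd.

u² - 4

Repeated division with remainder:
  -u⁴ + 3u³ + 4u² - 12u = (-u + 5)(u³ + 2u² - 4u - 8) + (-10u² + 40)
  u³ + 2u² - 4u - 8 = (-(1/10)u - 1/5)(-10u² + 40) + (0)
Last nonzero remainder: -10u² + 40. Dividing through by -10 gives the monic gcd u² - 4.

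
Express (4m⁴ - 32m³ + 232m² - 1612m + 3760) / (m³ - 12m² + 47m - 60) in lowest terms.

(4m² + 4m + 188)/(m - 3)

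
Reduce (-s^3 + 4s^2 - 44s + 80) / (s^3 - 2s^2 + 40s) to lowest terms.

(-s + 2)/(s)

Repeated division with remainder:
  -s^3 + 4s^2 - 44s + 80 = (-1)(s^3 - 2s^2 + 40s) + (2s^2 - 4s + 80)
  s^3 - 2s^2 + 40s = ((1/2)s)(2s^2 - 4s + 80) + (0)
Last nonzero remainder: 2s^2 - 4s + 80. Dividing through by 2 gives the monic gcd s^2 - 2s + 40.
Cancel s^2 - 2s + 40 from numerator and denominator to get the reduced form.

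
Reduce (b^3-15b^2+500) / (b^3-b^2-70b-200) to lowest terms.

Repeated division with remainder:
  b^3-15b^2+500 = (b^3-b^2-70b-200) + (-14b^2+70b+700)
  b^3-b^2-70b-200 = (-(1/14)b-2/7)(-14b^2+70b+700) + (0)
Last nonzero remainder: -14b^2+70b+700. Dividing through by -14 gives the monic gcd b^2-5b-50.
Cancel b^2-5b-50 from numerator and denominator to get the reduced form.

(b-10)/(b+4)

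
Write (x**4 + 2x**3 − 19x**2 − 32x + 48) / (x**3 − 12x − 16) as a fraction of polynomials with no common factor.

(x**3 + 6x**2 + 5x − 12)/(x**2 + 4x + 4)

Repeated division with remainder:
  x**4 + 2x**3 − 19x**2 − 32x + 48 = (x + 2)(x**3 − 12x − 16) + (−7x**2 + 8x + 80)
  x**3 − 12x − 16 = (−(1/7)x − 8/49)(−7x**2 + 8x + 80) + ((36/49)x − 144/49)
  −7x**2 + 8x + 80 = (−(343/36)x − 245/9)((36/49)x − 144/49) + (0)
Last nonzero remainder: (36/49)x − 144/49. Dividing through by 36/49 gives the monic gcd x − 4.
Cancel x − 4 from numerator and denominator to get the reduced form.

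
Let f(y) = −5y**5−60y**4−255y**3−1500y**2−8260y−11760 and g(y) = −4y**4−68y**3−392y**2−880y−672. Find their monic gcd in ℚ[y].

y**3+15y**2+68y+84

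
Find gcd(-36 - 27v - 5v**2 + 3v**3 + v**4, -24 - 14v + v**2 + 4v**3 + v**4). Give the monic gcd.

12 + 13v + 6v**2 + v**3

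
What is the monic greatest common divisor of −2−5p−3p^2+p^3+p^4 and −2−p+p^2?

Apply the Euclidean algorithm:
  p^4+p^3−3p^2−5p−2 = (p^2+2p+1)(p^2−p−2) + (0)
The last nonzero remainder p^2−p−2 is already monic.

−2−p+p^2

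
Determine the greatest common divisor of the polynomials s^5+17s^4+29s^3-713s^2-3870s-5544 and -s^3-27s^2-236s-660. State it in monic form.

Euclidean algorithm in ℚ[s]:
  s^5+17s^4+29s^3-713s^2-3870s-5544 = (-s^2+10s-63)(-s^3-27s^2-236s-660) + (-714s^2-12138s-47124)
  -s^3-27s^2-236s-660 = ((1/714)s+5/357)(-714s^2-12138s-47124) + (0)
Last nonzero remainder: -714s^2-12138s-47124. Dividing through by -714 gives the monic gcd s^2+17s+66.

s^2+17s+66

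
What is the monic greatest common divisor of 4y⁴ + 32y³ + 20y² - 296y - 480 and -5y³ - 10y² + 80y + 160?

Apply the Euclidean algorithm:
  4y⁴ + 32y³ + 20y² - 296y - 480 = (-(4/5)y - 24/5)(-5y³ - 10y² + 80y + 160) + (36y² + 216y + 288)
  -5y³ - 10y² + 80y + 160 = (-(5/36)y + 5/9)(36y² + 216y + 288) + (0)
Last nonzero remainder: 36y² + 216y + 288. Dividing through by 36 gives the monic gcd y² + 6y + 8.

y² + 6y + 8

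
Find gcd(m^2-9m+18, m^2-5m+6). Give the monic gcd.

m-3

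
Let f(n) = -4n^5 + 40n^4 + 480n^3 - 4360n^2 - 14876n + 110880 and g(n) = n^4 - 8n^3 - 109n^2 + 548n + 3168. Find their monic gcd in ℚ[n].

n^3 - 12n^2 - 61n + 792

Euclidean algorithm in ℚ[n]:
  -4n^5 + 40n^4 + 480n^3 - 4360n^2 - 14876n + 110880 = (-4n + 8)(n^4 - 8n^3 - 109n^2 + 548n + 3168) + (108n^3 - 1296n^2 - 6588n + 85536)
  n^4 - 8n^3 - 109n^2 + 548n + 3168 = ((1/108)n + 1/27)(108n^3 - 1296n^2 - 6588n + 85536) + (0)
Last nonzero remainder: 108n^3 - 1296n^2 - 6588n + 85536. Dividing through by 108 gives the monic gcd n^3 - 12n^2 - 61n + 792.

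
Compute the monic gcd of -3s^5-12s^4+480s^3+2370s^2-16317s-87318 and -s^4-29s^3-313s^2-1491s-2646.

Apply the Euclidean algorithm:
  -3s^5-12s^4+480s^3+2370s^2-16317s-87318 = (3s-75)(-s^4-29s^3-313s^2-1491s-2646) + (-756s^3-16632s^2-120204s-285768)
  -s^4-29s^3-313s^2-1491s-2646 = ((1/756)s+1/108)(-756s^3-16632s^2-120204s-285768) + (0)
Last nonzero remainder: -756s^3-16632s^2-120204s-285768. Dividing through by -756 gives the monic gcd s^3+22s^2+159s+378.

s^3+22s^2+159s+378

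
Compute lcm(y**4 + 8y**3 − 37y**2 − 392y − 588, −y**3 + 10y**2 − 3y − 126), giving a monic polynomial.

y**6 + 5y**5 − 79y**4 − 425y**3 + 1254y**2 + 8820y + 10584

Apply the Euclidean algorithm:
  y**4 + 8y**3 − 37y**2 − 392y − 588 = (−y − 18)(−y**3 + 10y**2 − 3y − 126) + (140y**2 − 572y − 2856)
  −y**3 + 10y**2 − 3y − 126 = (−(1/140)y + 207/4900)(140y**2 − 572y − 2856) + ((936/1225)y − 936/175)
  140y**2 − 572y − 2856 = ((42875/234)y + 20825/39)((936/1225)y − 936/175) + (0)
Last nonzero remainder: (936/1225)y − 936/175. Dividing through by 936/1225 gives the monic gcd y − 7.
Then lcm(f, g) = f·g / gcd(f, g); expanding and making the result monic gives the answer.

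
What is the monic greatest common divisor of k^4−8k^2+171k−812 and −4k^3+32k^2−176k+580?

Euclidean algorithm in ℚ[k]:
  k^4−8k^2+171k−812 = (−(1/4)k−2)(−4k^3+32k^2−176k+580) + (12k^2−36k+348)
  −4k^3+32k^2−176k+580 = (−(1/3)k+5/3)(12k^2−36k+348) + (0)
Last nonzero remainder: 12k^2−36k+348. Dividing through by 12 gives the monic gcd k^2−3k+29.

k^2−3k+29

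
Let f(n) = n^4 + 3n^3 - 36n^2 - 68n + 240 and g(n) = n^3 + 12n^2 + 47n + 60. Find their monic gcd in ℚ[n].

n + 4

By polynomial division,
  n^4 + 3n^3 - 36n^2 - 68n + 240 = (n - 9)(n^3 + 12n^2 + 47n + 60) + (25n^2 + 295n + 780)
  n^3 + 12n^2 + 47n + 60 = ((1/25)n + 1/125)(25n^2 + 295n + 780) + ((336/25)n + 1344/25)
  25n^2 + 295n + 780 = ((625/336)n + 1625/112)((336/25)n + 1344/25) + (0)
Last nonzero remainder: (336/25)n + 1344/25. Dividing through by 336/25 gives the monic gcd n + 4.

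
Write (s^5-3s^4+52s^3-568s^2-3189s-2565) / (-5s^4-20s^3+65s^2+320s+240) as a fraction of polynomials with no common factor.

(-s^3+7s^2-77s+855)/(5s^2-80)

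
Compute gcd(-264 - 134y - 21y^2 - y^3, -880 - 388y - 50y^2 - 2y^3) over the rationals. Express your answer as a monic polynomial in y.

44 + 15y + y^2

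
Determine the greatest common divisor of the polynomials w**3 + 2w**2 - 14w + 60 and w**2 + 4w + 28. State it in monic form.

Repeated division with remainder:
  w**3 + 2w**2 - 14w + 60 = (w - 2)(w**2 + 4w + 28) + (-34w + 116)
  w**2 + 4w + 28 = (-(1/34)w - 63/289)(-34w + 116) + (15400/289)
  -34w + 116 = (-(4913/7700)w + 8381/3850)(15400/289) + (0)
The last nonzero remainder is the constant 15400/289, so the polynomials are coprime and gcd = 1.

1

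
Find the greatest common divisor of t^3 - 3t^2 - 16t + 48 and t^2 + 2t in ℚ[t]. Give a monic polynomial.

1

Repeated division with remainder:
  t^3 - 3t^2 - 16t + 48 = (t - 5)(t^2 + 2t) + (-6t + 48)
  t^2 + 2t = (-(1/6)t - 5/3)(-6t + 48) + (80)
  -6t + 48 = (-(3/40)t + 3/5)(80) + (0)
The last nonzero remainder is the constant 80, so the polynomials are coprime and gcd = 1.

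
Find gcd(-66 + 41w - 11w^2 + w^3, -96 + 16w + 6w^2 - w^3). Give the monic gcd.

-6 + w

Apply the Euclidean algorithm:
  w^3 - 11w^2 + 41w - 66 = (-1)(-w^3 + 6w^2 + 16w - 96) + (-5w^2 + 57w - 162)
  -w^3 + 6w^2 + 16w - 96 = ((1/5)w + 27/25)(-5w^2 + 57w - 162) + (-(329/25)w + 1974/25)
  -5w^2 + 57w - 162 = ((125/329)w - 675/329)(-(329/25)w + 1974/25) + (0)
Last nonzero remainder: -(329/25)w + 1974/25. Dividing through by -329/25 gives the monic gcd w - 6.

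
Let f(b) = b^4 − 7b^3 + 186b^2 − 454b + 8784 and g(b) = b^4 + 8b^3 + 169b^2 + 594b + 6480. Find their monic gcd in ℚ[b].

b^2 + b + 72

By polynomial division,
  b^4 − 7b^3 + 186b^2 − 454b + 8784 = (b^4 + 8b^3 + 169b^2 + 594b + 6480) + (−15b^3 + 17b^2 − 1048b + 2304)
  b^4 + 8b^3 + 169b^2 + 594b + 6480 = (−(1/15)b − 137/225)(−15b^3 + 17b^2 − 1048b + 2304) + ((24634/225)b^2 + (24634/225)b + 197072/25)
  −15b^3 + 17b^2 − 1048b + 2304 = (−(3375/24634)b + 3600/12317)((24634/225)b^2 + (24634/225)b + 197072/25) + (0)
Last nonzero remainder: (24634/225)b^2 + (24634/225)b + 197072/25. Dividing through by 24634/225 gives the monic gcd b^2 + b + 72.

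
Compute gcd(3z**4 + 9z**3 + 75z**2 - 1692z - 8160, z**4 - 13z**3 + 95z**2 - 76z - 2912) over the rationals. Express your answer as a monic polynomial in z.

By polynomial division,
  3z**4 + 9z**3 + 75z**2 - 1692z - 8160 = (3)(z**4 - 13z**3 + 95z**2 - 76z - 2912) + (48z**3 - 210z**2 - 1464z + 576)
  z**4 - 13z**3 + 95z**2 - 76z - 2912 = ((1/48)z - 23/128)(48z**3 - 210z**2 - 1464z + 576) + ((5617/64)z**2 - (5617/16)z - 5617/2)
  48z**3 - 210z**2 - 1464z + 576 = ((3072/5617)z - 1152/5617)((5617/64)z**2 - (5617/16)z - 5617/2) + (0)
Last nonzero remainder: (5617/64)z**2 - (5617/16)z - 5617/2. Dividing through by 5617/64 gives the monic gcd z**2 - 4z - 32.

z**2 - 4z - 32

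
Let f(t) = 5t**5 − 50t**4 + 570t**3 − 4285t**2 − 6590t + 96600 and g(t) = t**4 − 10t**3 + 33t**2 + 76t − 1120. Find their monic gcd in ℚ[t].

Repeated division with remainder:
  5t**5 − 50t**4 + 570t**3 − 4285t**2 − 6590t + 96600 = (5t)(t**4 − 10t**3 + 33t**2 + 76t − 1120) + (405t**3 − 4665t**2 − 990t + 96600)
  t**4 − 10t**3 + 33t**2 + 76t − 1120 = ((1/405)t + 41/10935)(405t**3 − 4665t**2 − 990t + 96600) + ((38590/729)t**2 − (38590/243)t − 1080520/729)
  405t**3 − 4665t**2 − 990t + 96600 = ((59049/7718)t − 251505/3859)((38590/729)t**2 − (38590/243)t − 1080520/729) + (0)
Last nonzero remainder: (38590/729)t**2 − (38590/243)t − 1080520/729. Dividing through by 38590/729 gives the monic gcd t**2 − 3t − 28.

t**2 − 3t − 28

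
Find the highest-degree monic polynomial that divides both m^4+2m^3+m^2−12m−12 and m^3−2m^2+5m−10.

Apply the Euclidean algorithm:
  m^4+2m^3+m^2−12m−12 = (m+4)(m^3−2m^2+5m−10) + (4m^2−22m+28)
  m^3−2m^2+5m−10 = ((1/4)m+7/8)(4m^2−22m+28) + ((69/4)m−69/2)
  4m^2−22m+28 = ((16/69)m−56/69)((69/4)m−69/2) + (0)
Last nonzero remainder: (69/4)m−69/2. Dividing through by 69/4 gives the monic gcd m−2.

m−2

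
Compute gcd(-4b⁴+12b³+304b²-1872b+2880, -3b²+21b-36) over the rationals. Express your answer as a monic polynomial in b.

b²-7b+12

By polynomial division,
  -4b⁴+12b³+304b²-1872b+2880 = ((4/3)b²+(16/3)b-80)(-3b²+21b-36) + (0)
Last nonzero remainder: -3b²+21b-36. Dividing through by -3 gives the monic gcd b²-7b+12.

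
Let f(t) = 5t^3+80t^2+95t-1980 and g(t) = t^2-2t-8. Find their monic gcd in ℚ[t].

t-4

Repeated division with remainder:
  5t^3+80t^2+95t-1980 = (5t+90)(t^2-2t-8) + (315t-1260)
  t^2-2t-8 = ((1/315)t+2/315)(315t-1260) + (0)
Last nonzero remainder: 315t-1260. Dividing through by 315 gives the monic gcd t-4.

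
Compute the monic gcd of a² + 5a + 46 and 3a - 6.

1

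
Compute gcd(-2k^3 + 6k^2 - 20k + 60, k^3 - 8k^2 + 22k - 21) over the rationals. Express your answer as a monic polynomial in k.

k - 3

Apply the Euclidean algorithm:
  -2k^3 + 6k^2 - 20k + 60 = (-2)(k^3 - 8k^2 + 22k - 21) + (-10k^2 + 24k + 18)
  k^3 - 8k^2 + 22k - 21 = (-(1/10)k + 14/25)(-10k^2 + 24k + 18) + ((259/25)k - 777/25)
  -10k^2 + 24k + 18 = (-(250/259)k - 150/259)((259/25)k - 777/25) + (0)
Last nonzero remainder: (259/25)k - 777/25. Dividing through by 259/25 gives the monic gcd k - 3.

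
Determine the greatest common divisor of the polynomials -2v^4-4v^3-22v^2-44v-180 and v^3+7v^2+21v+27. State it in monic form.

v^2+4v+9

Apply the Euclidean algorithm:
  -2v^4-4v^3-22v^2-44v-180 = (-2v+10)(v^3+7v^2+21v+27) + (-50v^2-200v-450)
  v^3+7v^2+21v+27 = (-(1/50)v-3/50)(-50v^2-200v-450) + (0)
Last nonzero remainder: -50v^2-200v-450. Dividing through by -50 gives the monic gcd v^2+4v+9.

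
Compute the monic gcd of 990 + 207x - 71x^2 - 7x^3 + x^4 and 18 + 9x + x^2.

By polynomial division,
  x^4 - 7x^3 - 71x^2 + 207x + 990 = (x^2 - 16x + 55)(x^2 + 9x + 18) + (0)
The last nonzero remainder x^2 + 9x + 18 is already monic.

18 + 9x + x^2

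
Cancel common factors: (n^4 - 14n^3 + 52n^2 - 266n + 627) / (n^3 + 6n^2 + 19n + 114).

(n^2 - 14n + 33)/(n + 6)

Apply the Euclidean algorithm:
  n^4 - 14n^3 + 52n^2 - 266n + 627 = (n - 20)(n^3 + 6n^2 + 19n + 114) + (153n^2 + 2907)
  n^3 + 6n^2 + 19n + 114 = ((1/153)n + 2/51)(153n^2 + 2907) + (0)
Last nonzero remainder: 153n^2 + 2907. Dividing through by 153 gives the monic gcd n^2 + 19.
Cancel n^2 + 19 from numerator and denominator to get the reduced form.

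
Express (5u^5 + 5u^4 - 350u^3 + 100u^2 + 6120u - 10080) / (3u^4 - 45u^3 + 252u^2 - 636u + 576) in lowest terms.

(5u^3 + 45u^2 - 50u - 840)/(3u^2 - 21u + 48)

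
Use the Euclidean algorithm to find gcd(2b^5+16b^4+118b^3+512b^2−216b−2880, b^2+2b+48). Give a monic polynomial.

b^2+2b+48

Euclidean algorithm in ℚ[b]:
  2b^5+16b^4+118b^3+512b^2−216b−2880 = (2b^3+12b^2−2b−60)(b^2+2b+48) + (0)
The last nonzero remainder b^2+2b+48 is already monic.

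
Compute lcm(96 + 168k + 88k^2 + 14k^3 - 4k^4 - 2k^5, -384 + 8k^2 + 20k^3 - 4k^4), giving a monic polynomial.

192 + 288k + 92k^2 - 16k^3 - 15k^4 - 2k^5 + k^6

By polynomial division,
  -2k^5 - 4k^4 + 14k^3 + 88k^2 + 168k + 96 = ((1/2)k + 7/2)(-4k^4 + 20k^3 + 8k^2 - 384) + (-60k^3 + 60k^2 + 360k + 1440)
  -4k^4 + 20k^3 + 8k^2 - 384 = ((1/15)k - 4/15)(-60k^3 + 60k^2 + 360k + 1440) + (0)
Last nonzero remainder: -60k^3 + 60k^2 + 360k + 1440. Dividing through by -60 gives the monic gcd k^3 - k^2 - 6k - 24.
Then lcm(f, g) = f·g / gcd(f, g); expanding and making the result monic gives the answer.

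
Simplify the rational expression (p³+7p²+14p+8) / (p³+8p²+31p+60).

(p²+3p+2)/(p²+4p+15)

Apply the Euclidean algorithm:
  p³+7p²+14p+8 = (p³+8p²+31p+60) + (−p²−17p−52)
  p³+8p²+31p+60 = (−p+9)(−p²−17p−52) + (132p+528)
  −p²−17p−52 = (−(1/132)p−13/132)(132p+528) + (0)
Last nonzero remainder: 132p+528. Dividing through by 132 gives the monic gcd p+4.
Cancel p+4 from numerator and denominator to get the reduced form.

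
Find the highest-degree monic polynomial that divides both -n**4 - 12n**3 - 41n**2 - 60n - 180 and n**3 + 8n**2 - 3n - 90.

By polynomial division,
  -n**4 - 12n**3 - 41n**2 - 60n - 180 = (-n - 4)(n**3 + 8n**2 - 3n - 90) + (-12n**2 - 162n - 540)
  n**3 + 8n**2 - 3n - 90 = (-(1/12)n + 11/24)(-12n**2 - 162n - 540) + ((105/4)n + 315/2)
  -12n**2 - 162n - 540 = (-(16/35)n - 24/7)((105/4)n + 315/2) + (0)
Last nonzero remainder: (105/4)n + 315/2. Dividing through by 105/4 gives the monic gcd n + 6.

n + 6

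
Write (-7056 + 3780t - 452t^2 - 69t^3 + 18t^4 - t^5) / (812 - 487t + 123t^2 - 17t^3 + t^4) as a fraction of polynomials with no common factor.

(-252 + 36t + 7t^2 - t^3)/(29 - 6t + t^2)

Apply the Euclidean algorithm:
  -t^5 + 18t^4 - 69t^3 - 452t^2 + 3780t - 7056 = (-t + 1)(t^4 - 17t^3 + 123t^2 - 487t + 812) + (71t^3 - 1062t^2 + 5079t - 7868)
  t^4 - 17t^3 + 123t^2 - 487t + 812 = ((1/71)t - 145/5041)(71t^3 - 1062t^2 + 5079t - 7868) + ((105444/5041)t^2 - (1159884/5041)t + 2952432/5041)
  71t^3 - 1062t^2 + 5079t - 7868 = ((357911/105444)t - 1416521/105444)((105444/5041)t^2 - (1159884/5041)t + 2952432/5041) + (0)
Last nonzero remainder: (105444/5041)t^2 - (1159884/5041)t + 2952432/5041. Dividing through by 105444/5041 gives the monic gcd t^2 - 11t + 28.
Cancel t^2 - 11t + 28 from numerator and denominator to get the reduced form.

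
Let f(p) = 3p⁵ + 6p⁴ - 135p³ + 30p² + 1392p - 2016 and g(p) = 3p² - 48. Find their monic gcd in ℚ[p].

Euclidean algorithm in ℚ[p]:
  3p⁵ + 6p⁴ - 135p³ + 30p² + 1392p - 2016 = (p³ + 2p² - 29p + 42)(3p² - 48) + (0)
Last nonzero remainder: 3p² - 48. Dividing through by 3 gives the monic gcd p² - 16.

p² - 16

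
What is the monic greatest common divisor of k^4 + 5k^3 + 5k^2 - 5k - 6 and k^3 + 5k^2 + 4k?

k + 1

Euclidean algorithm in ℚ[k]:
  k^4 + 5k^3 + 5k^2 - 5k - 6 = (k)(k^3 + 5k^2 + 4k) + (k^2 - 5k - 6)
  k^3 + 5k^2 + 4k = (k + 10)(k^2 - 5k - 6) + (60k + 60)
  k^2 - 5k - 6 = ((1/60)k - 1/10)(60k + 60) + (0)
Last nonzero remainder: 60k + 60. Dividing through by 60 gives the monic gcd k + 1.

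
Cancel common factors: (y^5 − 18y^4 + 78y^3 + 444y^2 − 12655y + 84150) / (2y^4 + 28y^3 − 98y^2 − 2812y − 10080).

(y^3 − 17y^2 + 151y − 935)/(2y^2 + 30y + 112)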